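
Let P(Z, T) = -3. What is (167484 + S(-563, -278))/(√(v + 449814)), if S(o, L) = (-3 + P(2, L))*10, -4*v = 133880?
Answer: 41856*√104086/52043 ≈ 259.47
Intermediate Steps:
v = -33470 (v = -¼*133880 = -33470)
S(o, L) = -60 (S(o, L) = (-3 - 3)*10 = -6*10 = -60)
(167484 + S(-563, -278))/(√(v + 449814)) = (167484 - 60)/(√(-33470 + 449814)) = 167424/(√416344) = 167424/((2*√104086)) = 167424*(√104086/208172) = 41856*√104086/52043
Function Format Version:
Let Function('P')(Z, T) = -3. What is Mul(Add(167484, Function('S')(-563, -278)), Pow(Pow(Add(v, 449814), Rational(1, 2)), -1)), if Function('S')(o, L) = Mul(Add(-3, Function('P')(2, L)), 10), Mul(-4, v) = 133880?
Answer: Mul(Rational(41856, 52043), Pow(104086, Rational(1, 2))) ≈ 259.47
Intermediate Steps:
v = -33470 (v = Mul(Rational(-1, 4), 133880) = -33470)
Function('S')(o, L) = -60 (Function('S')(o, L) = Mul(Add(-3, -3), 10) = Mul(-6, 10) = -60)
Mul(Add(167484, Function('S')(-563, -278)), Pow(Pow(Add(v, 449814), Rational(1, 2)), -1)) = Mul(Add(167484, -60), Pow(Pow(Add(-33470, 449814), Rational(1, 2)), -1)) = Mul(167424, Pow(Pow(416344, Rational(1, 2)), -1)) = Mul(167424, Pow(Mul(2, Pow(104086, Rational(1, 2))), -1)) = Mul(167424, Mul(Rational(1, 208172), Pow(104086, Rational(1, 2)))) = Mul(Rational(41856, 52043), Pow(104086, Rational(1, 2)))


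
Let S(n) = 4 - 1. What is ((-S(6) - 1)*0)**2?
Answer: 0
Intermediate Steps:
S(n) = 3
((-S(6) - 1)*0)**2 = ((-1*3 - 1)*0)**2 = ((-3 - 1)*0)**2 = (-4*0)**2 = 0**2 = 0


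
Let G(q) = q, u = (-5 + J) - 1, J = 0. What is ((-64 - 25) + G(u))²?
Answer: 9025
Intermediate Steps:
u = -6 (u = (-5 + 0) - 1 = -5 - 1 = -6)
((-64 - 25) + G(u))² = ((-64 - 25) - 6)² = (-89 - 6)² = (-95)² = 9025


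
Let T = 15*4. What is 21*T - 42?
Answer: 1218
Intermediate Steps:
T = 60
21*T - 42 = 21*60 - 42 = 1260 - 42 = 1218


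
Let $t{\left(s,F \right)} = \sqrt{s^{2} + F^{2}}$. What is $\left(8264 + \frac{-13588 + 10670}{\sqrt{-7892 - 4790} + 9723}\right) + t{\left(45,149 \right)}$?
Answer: $\frac{781327960790}{94549411} + \sqrt{24226} + \frac{2918 i \sqrt{12682}}{94549411} \approx 8419.3 + 0.0034755 i$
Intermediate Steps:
$t{\left(s,F \right)} = \sqrt{F^{2} + s^{2}}$
$\left(8264 + \frac{-13588 + 10670}{\sqrt{-7892 - 4790} + 9723}\right) + t{\left(45,149 \right)} = \left(8264 + \frac{-13588 + 10670}{\sqrt{-7892 - 4790} + 9723}\right) + \sqrt{149^{2} + 45^{2}} = \left(8264 - \frac{2918}{\sqrt{-12682} + 9723}\right) + \sqrt{22201 + 2025} = \left(8264 - \frac{2918}{i \sqrt{12682} + 9723}\right) + \sqrt{24226} = \left(8264 - \frac{2918}{9723 + i \sqrt{12682}}\right) + \sqrt{24226} = 8264 + \sqrt{24226} - \frac{2918}{9723 + i \sqrt{12682}}$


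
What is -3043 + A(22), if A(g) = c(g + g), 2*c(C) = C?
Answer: -3021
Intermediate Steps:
c(C) = C/2
A(g) = g (A(g) = (g + g)/2 = (2*g)/2 = g)
-3043 + A(22) = -3043 + 22 = -3021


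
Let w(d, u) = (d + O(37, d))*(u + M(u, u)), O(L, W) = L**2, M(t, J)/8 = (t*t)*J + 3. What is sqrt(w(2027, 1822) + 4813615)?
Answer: sqrt(164324687772295) ≈ 1.2819e+7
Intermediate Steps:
M(t, J) = 24 + 8*J*t**2 (M(t, J) = 8*((t*t)*J + 3) = 8*(t**2*J + 3) = 8*(J*t**2 + 3) = 8*(3 + J*t**2) = 24 + 8*J*t**2)
w(d, u) = (1369 + d)*(24 + u + 8*u**3) (w(d, u) = (d + 37**2)*(u + (24 + 8*u*u**2)) = (d + 1369)*(u + (24 + 8*u**3)) = (1369 + d)*(24 + u + 8*u**3))
sqrt(w(2027, 1822) + 4813615) = sqrt((32856 + 1369*1822 + 10952*1822**3 + 2027*1822 + 8*2027*(3 + 1822**3)) + 4813615) = sqrt((32856 + 2494318 + 10952*6048464248 + 3693194 + 8*2027*(3 + 6048464248)) + 4813615) = sqrt((32856 + 2494318 + 66242780444096 + 3693194 + 8*2027*6048464251) + 4813615) = sqrt((32856 + 2494318 + 66242780444096 + 3693194 + 98081896294216) + 4813615) = sqrt(164324682958680 + 4813615) = sqrt(164324687772295)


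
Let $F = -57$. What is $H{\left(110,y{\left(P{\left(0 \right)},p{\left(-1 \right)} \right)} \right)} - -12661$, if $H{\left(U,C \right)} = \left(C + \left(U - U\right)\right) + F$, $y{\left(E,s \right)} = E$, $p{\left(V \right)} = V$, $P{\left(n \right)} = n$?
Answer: $12604$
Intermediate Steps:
$H{\left(U,C \right)} = -57 + C$ ($H{\left(U,C \right)} = \left(C + \left(U - U\right)\right) - 57 = \left(C + 0\right) - 57 = C - 57 = -57 + C$)
$H{\left(110,y{\left(P{\left(0 \right)},p{\left(-1 \right)} \right)} \right)} - -12661 = \left(-57 + 0\right) - -12661 = -57 + 12661 = 12604$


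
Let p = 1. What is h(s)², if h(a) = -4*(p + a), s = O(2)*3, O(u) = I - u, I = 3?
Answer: 256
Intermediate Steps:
O(u) = 3 - u
s = 3 (s = (3 - 1*2)*3 = (3 - 2)*3 = 1*3 = 3)
h(a) = -4 - 4*a (h(a) = -4*(1 + a) = -4 - 4*a)
h(s)² = (-4 - 4*3)² = (-4 - 12)² = (-16)² = 256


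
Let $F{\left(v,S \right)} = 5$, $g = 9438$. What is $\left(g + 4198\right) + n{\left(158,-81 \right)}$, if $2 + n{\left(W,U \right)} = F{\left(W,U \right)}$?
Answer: $13639$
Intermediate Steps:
$n{\left(W,U \right)} = 3$ ($n{\left(W,U \right)} = -2 + 5 = 3$)
$\left(g + 4198\right) + n{\left(158,-81 \right)} = \left(9438 + 4198\right) + 3 = 13636 + 3 = 13639$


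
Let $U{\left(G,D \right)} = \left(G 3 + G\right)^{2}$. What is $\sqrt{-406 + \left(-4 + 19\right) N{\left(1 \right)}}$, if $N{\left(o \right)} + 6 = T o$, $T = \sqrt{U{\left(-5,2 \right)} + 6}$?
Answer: $\sqrt{-496 + 15 \sqrt{406}} \approx 13.92 i$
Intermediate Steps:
$U{\left(G,D \right)} = 16 G^{2}$ ($U{\left(G,D \right)} = \left(3 G + G\right)^{2} = \left(4 G\right)^{2} = 16 G^{2}$)
$T = \sqrt{406}$ ($T = \sqrt{16 \left(-5\right)^{2} + 6} = \sqrt{16 \cdot 25 + 6} = \sqrt{400 + 6} = \sqrt{406} \approx 20.149$)
$N{\left(o \right)} = -6 + o \sqrt{406}$ ($N{\left(o \right)} = -6 + \sqrt{406} o = -6 + o \sqrt{406}$)
$\sqrt{-406 + \left(-4 + 19\right) N{\left(1 \right)}} = \sqrt{-406 + \left(-4 + 19\right) \left(-6 + 1 \sqrt{406}\right)} = \sqrt{-406 + 15 \left(-6 + \sqrt{406}\right)} = \sqrt{-406 - \left(90 - 15 \sqrt{406}\right)} = \sqrt{-496 + 15 \sqrt{406}}$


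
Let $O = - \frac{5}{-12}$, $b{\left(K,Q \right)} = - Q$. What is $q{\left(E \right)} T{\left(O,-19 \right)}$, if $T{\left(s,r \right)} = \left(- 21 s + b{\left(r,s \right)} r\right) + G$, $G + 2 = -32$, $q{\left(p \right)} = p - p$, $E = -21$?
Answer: $0$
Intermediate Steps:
$q{\left(p \right)} = 0$
$G = -34$ ($G = -2 - 32 = -34$)
$O = \frac{5}{12}$ ($O = \left(-5\right) \left(- \frac{1}{12}\right) = \frac{5}{12} \approx 0.41667$)
$T{\left(s,r \right)} = -34 - 21 s - r s$ ($T{\left(s,r \right)} = \left(- 21 s + - s r\right) - 34 = \left(- 21 s - r s\right) - 34 = -34 - 21 s - r s$)
$q{\left(E \right)} T{\left(O,-19 \right)} = 0 \left(-34 - \frac{35}{4} - \left(-19\right) \frac{5}{12}\right) = 0 \left(-34 - \frac{35}{4} + \frac{95}{12}\right) = 0 \left(- \frac{209}{6}\right) = 0$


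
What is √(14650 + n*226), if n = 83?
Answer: 24*√58 ≈ 182.78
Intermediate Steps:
√(14650 + n*226) = √(14650 + 83*226) = √(14650 + 18758) = √33408 = 24*√58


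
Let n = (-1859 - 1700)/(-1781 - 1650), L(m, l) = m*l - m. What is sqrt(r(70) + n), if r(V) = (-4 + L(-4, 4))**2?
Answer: sqrt(3025781745)/3431 ≈ 16.032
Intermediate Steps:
L(m, l) = -m + l*m (L(m, l) = l*m - m = -m + l*m)
n = 3559/3431 (n = -3559/(-3431) = -3559*(-1/3431) = 3559/3431 ≈ 1.0373)
r(V) = 256 (r(V) = (-4 - 4*(-1 + 4))**2 = (-4 - 4*3)**2 = (-4 - 12)**2 = (-16)**2 = 256)
sqrt(r(70) + n) = sqrt(256 + 3559/3431) = sqrt(881895/3431) = sqrt(3025781745)/3431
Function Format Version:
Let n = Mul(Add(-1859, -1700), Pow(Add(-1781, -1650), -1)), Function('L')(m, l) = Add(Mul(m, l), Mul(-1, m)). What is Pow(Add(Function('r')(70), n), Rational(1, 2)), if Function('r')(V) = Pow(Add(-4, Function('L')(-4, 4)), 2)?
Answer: Mul(Rational(1, 3431), Pow(3025781745, Rational(1, 2))) ≈ 16.032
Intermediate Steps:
Function('L')(m, l) = Add(Mul(-1, m), Mul(l, m)) (Function('L')(m, l) = Add(Mul(l, m), Mul(-1, m)) = Add(Mul(-1, m), Mul(l, m)))
n = Rational(3559, 3431) (n = Mul(-3559, Pow(-3431, -1)) = Mul(-3559, Rational(-1, 3431)) = Rational(3559, 3431) ≈ 1.0373)
Function('r')(V) = 256 (Function('r')(V) = Pow(Add(-4, Mul(-4, Add(-1, 4))), 2) = Pow(Add(-4, Mul(-4, 3)), 2) = Pow(Add(-4, -12), 2) = Pow(-16, 2) = 256)
Pow(Add(Function('r')(70), n), Rational(1, 2)) = Pow(Add(256, Rational(3559, 3431)), Rational(1, 2)) = Pow(Rational(881895, 3431), Rational(1, 2)) = Mul(Rational(1, 3431), Pow(3025781745, Rational(1, 2)))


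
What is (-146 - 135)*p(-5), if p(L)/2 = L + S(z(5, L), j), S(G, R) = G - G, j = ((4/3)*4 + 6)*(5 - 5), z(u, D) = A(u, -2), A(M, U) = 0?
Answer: 2810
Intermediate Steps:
z(u, D) = 0
j = 0 (j = ((4*(⅓))*4 + 6)*0 = ((4/3)*4 + 6)*0 = (16/3 + 6)*0 = (34/3)*0 = 0)
S(G, R) = 0
p(L) = 2*L (p(L) = 2*(L + 0) = 2*L)
(-146 - 135)*p(-5) = (-146 - 135)*(2*(-5)) = -281*(-10) = 2810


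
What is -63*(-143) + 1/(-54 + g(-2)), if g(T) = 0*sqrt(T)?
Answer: 486485/54 ≈ 9009.0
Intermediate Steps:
g(T) = 0
-63*(-143) + 1/(-54 + g(-2)) = -63*(-143) + 1/(-54 + 0) = 9009 + 1/(-54) = 9009 - 1/54 = 486485/54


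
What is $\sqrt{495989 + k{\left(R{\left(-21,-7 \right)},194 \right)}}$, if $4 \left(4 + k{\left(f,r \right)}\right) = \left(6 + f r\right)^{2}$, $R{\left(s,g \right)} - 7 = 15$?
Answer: $\sqrt{5062754} \approx 2250.1$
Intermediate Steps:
$R{\left(s,g \right)} = 22$ ($R{\left(s,g \right)} = 7 + 15 = 22$)
$k{\left(f,r \right)} = -4 + \frac{\left(6 + f r\right)^{2}}{4}$
$\sqrt{495989 + k{\left(R{\left(-21,-7 \right)},194 \right)}} = \sqrt{495989 - \left(4 - \frac{\left(6 + 22 \cdot 194\right)^{2}}{4}\right)} = \sqrt{495989 - \left(4 - \frac{\left(6 + 4268\right)^{2}}{4}\right)} = \sqrt{495989 - \left(4 - \frac{4274^{2}}{4}\right)} = \sqrt{495989 + \left(-4 + \frac{1}{4} \cdot 18267076\right)} = \sqrt{495989 + \left(-4 + 4566769\right)} = \sqrt{495989 + 4566765} = \sqrt{5062754}$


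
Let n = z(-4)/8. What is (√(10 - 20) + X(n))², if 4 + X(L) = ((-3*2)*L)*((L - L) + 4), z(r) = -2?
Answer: (2 + I*√10)² ≈ -6.0 + 12.649*I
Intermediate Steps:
n = -¼ (n = -2/8 = -2*⅛ = -¼ ≈ -0.25000)
X(L) = -4 - 24*L (X(L) = -4 + ((-3*2)*L)*((L - L) + 4) = -4 + (-6*L)*(0 + 4) = -4 - 6*L*4 = -4 - 24*L)
(√(10 - 20) + X(n))² = (√(10 - 20) + (-4 - 24*(-¼)))² = (√(-10) + (-4 + 6))² = (I*√10 + 2)² = (2 + I*√10)²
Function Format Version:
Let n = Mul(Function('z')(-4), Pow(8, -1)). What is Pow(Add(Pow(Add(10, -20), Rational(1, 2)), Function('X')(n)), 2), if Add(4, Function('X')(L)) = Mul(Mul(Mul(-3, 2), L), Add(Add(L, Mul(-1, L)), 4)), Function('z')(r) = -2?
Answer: Pow(Add(2, Mul(I, Pow(10, Rational(1, 2)))), 2) ≈ Add(-6.0000, Mul(12.649, I))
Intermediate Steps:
n = Rational(-1, 4) (n = Mul(-2, Pow(8, -1)) = Mul(-2, Rational(1, 8)) = Rational(-1, 4) ≈ -0.25000)
Function('X')(L) = Add(-4, Mul(-24, L)) (Function('X')(L) = Add(-4, Mul(Mul(Mul(-3, 2), L), Add(Add(L, Mul(-1, L)), 4))) = Add(-4, Mul(Mul(-6, L), Add(0, 4))) = Add(-4, Mul(Mul(-6, L), 4)) = Add(-4, Mul(-24, L)))
Pow(Add(Pow(Add(10, -20), Rational(1, 2)), Function('X')(n)), 2) = Pow(Add(Pow(Add(10, -20), Rational(1, 2)), Add(-4, Mul(-24, Rational(-1, 4)))), 2) = Pow(Add(Pow(-10, Rational(1, 2)), Add(-4, 6)), 2) = Pow(Add(Mul(I, Pow(10, Rational(1, 2))), 2), 2) = Pow(Add(2, Mul(I, Pow(10, Rational(1, 2)))), 2)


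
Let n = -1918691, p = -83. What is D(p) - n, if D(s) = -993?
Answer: 1917698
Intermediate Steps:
D(p) - n = -993 - 1*(-1918691) = -993 + 1918691 = 1917698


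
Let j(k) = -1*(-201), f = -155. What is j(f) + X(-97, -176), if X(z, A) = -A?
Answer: 377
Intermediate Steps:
j(k) = 201
j(f) + X(-97, -176) = 201 - 1*(-176) = 201 + 176 = 377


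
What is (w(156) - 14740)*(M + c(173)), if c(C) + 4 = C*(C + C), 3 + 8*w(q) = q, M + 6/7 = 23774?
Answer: -34469812065/28 ≈ -1.2311e+9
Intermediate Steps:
M = 166412/7 (M = -6/7 + 23774 = 166412/7 ≈ 23773.)
w(q) = -3/8 + q/8
c(C) = -4 + 2*C² (c(C) = -4 + C*(C + C) = -4 + C*(2*C) = -4 + 2*C²)
(w(156) - 14740)*(M + c(173)) = ((-3/8 + (⅛)*156) - 14740)*(166412/7 + (-4 + 2*173²)) = ((-3/8 + 39/2) - 14740)*(166412/7 + (-4 + 2*29929)) = (153/8 - 14740)*(166412/7 + (-4 + 59858)) = -117767*(166412/7 + 59854)/8 = -117767/8*585390/7 = -34469812065/28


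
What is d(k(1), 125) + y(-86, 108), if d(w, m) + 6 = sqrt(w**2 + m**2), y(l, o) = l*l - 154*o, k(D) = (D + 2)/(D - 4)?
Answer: -9242 + sqrt(15626) ≈ -9117.0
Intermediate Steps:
k(D) = (2 + D)/(-4 + D)
y(l, o) = l**2 - 154*o
d(w, m) = -6 + sqrt(m**2 + w**2) (d(w, m) = -6 + sqrt(w**2 + m**2) = -6 + sqrt(m**2 + w**2))
d(k(1), 125) + y(-86, 108) = (-6 + sqrt(125**2 + ((2 + 1)/(-4 + 1))**2)) + ((-86)**2 - 154*108) = (-6 + sqrt(15625 + (3/(-3))**2)) + (7396 - 16632) = (-6 + sqrt(15625 + (-1/3*3)**2)) - 9236 = (-6 + sqrt(15625 + (-1)**2)) - 9236 = (-6 + sqrt(15625 + 1)) - 9236 = (-6 + sqrt(15626)) - 9236 = -9242 + sqrt(15626)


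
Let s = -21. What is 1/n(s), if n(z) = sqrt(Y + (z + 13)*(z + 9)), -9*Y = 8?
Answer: 3*sqrt(214)/428 ≈ 0.10254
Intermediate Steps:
Y = -8/9 (Y = -1/9*8 = -8/9 ≈ -0.88889)
n(z) = sqrt(-8/9 + (9 + z)*(13 + z)) (n(z) = sqrt(-8/9 + (z + 13)*(z + 9)) = sqrt(-8/9 + (13 + z)*(9 + z)) = sqrt(-8/9 + (9 + z)*(13 + z)))
1/n(s) = 1/(sqrt(1045 + 9*(-21)**2 + 198*(-21))/3) = 1/(sqrt(1045 + 9*441 - 4158)/3) = 1/(sqrt(1045 + 3969 - 4158)/3) = 1/(sqrt(856)/3) = 1/((2*sqrt(214))/3) = 1/(2*sqrt(214)/3) = 3*sqrt(214)/428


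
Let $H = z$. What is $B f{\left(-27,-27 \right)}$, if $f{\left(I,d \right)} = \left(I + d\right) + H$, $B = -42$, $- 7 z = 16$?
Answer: $2364$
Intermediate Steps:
$z = - \frac{16}{7}$ ($z = \left(- \frac{1}{7}\right) 16 = - \frac{16}{7} \approx -2.2857$)
$H = - \frac{16}{7} \approx -2.2857$
$f{\left(I,d \right)} = - \frac{16}{7} + I + d$ ($f{\left(I,d \right)} = \left(I + d\right) - \frac{16}{7} = - \frac{16}{7} + I + d$)
$B f{\left(-27,-27 \right)} = - 42 \left(- \frac{16}{7} - 27 - 27\right) = \left(-42\right) \left(- \frac{394}{7}\right) = 2364$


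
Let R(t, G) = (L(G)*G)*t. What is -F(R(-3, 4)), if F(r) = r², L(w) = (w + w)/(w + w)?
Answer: -144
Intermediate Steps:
L(w) = 1 (L(w) = (2*w)/((2*w)) = (2*w)*(1/(2*w)) = 1)
R(t, G) = G*t (R(t, G) = (1*G)*t = G*t)
-F(R(-3, 4)) = -(4*(-3))² = -1*(-12)² = -1*144 = -144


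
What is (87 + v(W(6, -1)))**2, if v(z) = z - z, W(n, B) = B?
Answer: 7569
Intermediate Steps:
v(z) = 0
(87 + v(W(6, -1)))**2 = (87 + 0)**2 = 87**2 = 7569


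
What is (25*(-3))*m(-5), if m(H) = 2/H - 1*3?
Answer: 255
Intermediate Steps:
m(H) = -3 + 2/H (m(H) = 2/H - 3 = -3 + 2/H)
(25*(-3))*m(-5) = (25*(-3))*(-3 + 2/(-5)) = -75*(-3 + 2*(-⅕)) = -75*(-3 - ⅖) = -75*(-17/5) = 255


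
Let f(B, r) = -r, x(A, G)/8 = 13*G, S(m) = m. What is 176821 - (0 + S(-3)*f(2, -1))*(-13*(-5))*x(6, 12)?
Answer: 420181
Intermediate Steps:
x(A, G) = 104*G (x(A, G) = 8*(13*G) = 104*G)
176821 - (0 + S(-3)*f(2, -1))*(-13*(-5))*x(6, 12) = 176821 - (0 - (-3)*(-1))*(-13*(-5))*104*12 = 176821 - (0 - 3*1)*65*1248 = 176821 - (0 - 3)*65*1248 = 176821 - (-3*65)*1248 = 176821 - (-195)*1248 = 176821 - 1*(-243360) = 176821 + 243360 = 420181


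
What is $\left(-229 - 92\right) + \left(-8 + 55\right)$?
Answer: $-274$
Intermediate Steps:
$\left(-229 - 92\right) + \left(-8 + 55\right) = -321 + 47 = -274$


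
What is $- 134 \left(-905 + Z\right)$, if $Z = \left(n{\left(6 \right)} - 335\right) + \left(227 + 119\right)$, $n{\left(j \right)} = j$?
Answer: $118992$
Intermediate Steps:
$Z = 17$ ($Z = \left(6 - 335\right) + \left(227 + 119\right) = -329 + 346 = 17$)
$- 134 \left(-905 + Z\right) = - 134 \left(-905 + 17\right) = \left(-134\right) \left(-888\right) = 118992$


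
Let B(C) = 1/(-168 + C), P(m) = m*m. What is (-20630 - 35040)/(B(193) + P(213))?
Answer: -695875/567113 ≈ -1.2270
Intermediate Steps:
P(m) = m²
(-20630 - 35040)/(B(193) + P(213)) = (-20630 - 35040)/(1/(-168 + 193) + 213²) = -55670/(1/25 + 45369) = -55670/1134226/25 = -55670*25/1134226 = -695875/567113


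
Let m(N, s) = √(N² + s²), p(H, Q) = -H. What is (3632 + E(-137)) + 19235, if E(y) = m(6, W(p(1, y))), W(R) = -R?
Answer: 22867 + √37 ≈ 22873.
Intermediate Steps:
E(y) = √37 (E(y) = √(6² + (-(-1))²) = √(36 + (-1*(-1))²) = √(36 + 1²) = √(36 + 1) = √37)
(3632 + E(-137)) + 19235 = (3632 + √37) + 19235 = 22867 + √37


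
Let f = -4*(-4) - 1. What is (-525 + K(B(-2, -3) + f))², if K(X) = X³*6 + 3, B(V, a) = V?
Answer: 160275600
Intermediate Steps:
f = 15 (f = 16 - 1 = 15)
K(X) = 3 + 6*X³ (K(X) = 6*X³ + 3 = 3 + 6*X³)
(-525 + K(B(-2, -3) + f))² = (-525 + (3 + 6*(-2 + 15)³))² = (-525 + (3 + 6*13³))² = (-525 + (3 + 6*2197))² = (-525 + (3 + 13182))² = (-525 + 13185)² = 12660² = 160275600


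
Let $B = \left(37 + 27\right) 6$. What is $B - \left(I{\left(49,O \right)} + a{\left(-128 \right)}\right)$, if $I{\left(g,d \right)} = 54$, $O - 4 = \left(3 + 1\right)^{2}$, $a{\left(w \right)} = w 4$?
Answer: $842$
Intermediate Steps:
$a{\left(w \right)} = 4 w$
$O = 20$ ($O = 4 + \left(3 + 1\right)^{2} = 4 + 4^{2} = 4 + 16 = 20$)
$B = 384$ ($B = 64 \cdot 6 = 384$)
$B - \left(I{\left(49,O \right)} + a{\left(-128 \right)}\right) = 384 - \left(54 + 4 \left(-128\right)\right) = 384 - \left(54 - 512\right) = 384 - -458 = 384 + 458 = 842$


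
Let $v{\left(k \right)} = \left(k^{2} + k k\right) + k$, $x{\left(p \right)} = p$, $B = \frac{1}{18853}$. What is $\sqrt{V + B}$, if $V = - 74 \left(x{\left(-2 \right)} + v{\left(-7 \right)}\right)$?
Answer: $\frac{i \sqrt{2340898902021}}{18853} \approx 81.154 i$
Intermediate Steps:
$B = \frac{1}{18853} \approx 5.3042 \cdot 10^{-5}$
$v{\left(k \right)} = k + 2 k^{2}$ ($v{\left(k \right)} = \left(k^{2} + k^{2}\right) + k = 2 k^{2} + k = k + 2 k^{2}$)
$V = -6586$ ($V = - 74 \left(-2 - 7 \left(1 + 2 \left(-7\right)\right)\right) = - 74 \left(-2 - 7 \left(1 - 14\right)\right) = - 74 \left(-2 - -91\right) = - 74 \left(-2 + 91\right) = \left(-74\right) 89 = -6586$)
$\sqrt{V + B} = \sqrt{-6586 + \frac{1}{18853}} = \sqrt{- \frac{124165857}{18853}} = \frac{i \sqrt{2340898902021}}{18853}$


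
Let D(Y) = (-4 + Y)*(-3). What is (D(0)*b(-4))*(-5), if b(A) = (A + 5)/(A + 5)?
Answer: -60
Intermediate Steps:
b(A) = 1 (b(A) = (5 + A)/(5 + A) = 1)
D(Y) = 12 - 3*Y
(D(0)*b(-4))*(-5) = ((12 - 3*0)*1)*(-5) = ((12 + 0)*1)*(-5) = (12*1)*(-5) = 12*(-5) = -60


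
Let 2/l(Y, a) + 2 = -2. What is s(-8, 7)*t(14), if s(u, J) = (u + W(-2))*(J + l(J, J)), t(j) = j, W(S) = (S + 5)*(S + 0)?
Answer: -1274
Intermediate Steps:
W(S) = S*(5 + S) (W(S) = (5 + S)*S = S*(5 + S))
l(Y, a) = -½ (l(Y, a) = 2/(-2 - 2) = 2/(-4) = 2*(-¼) = -½)
s(u, J) = (-6 + u)*(-½ + J) (s(u, J) = (u - 2*(5 - 2))*(J - ½) = (u - 2*3)*(-½ + J) = (u - 6)*(-½ + J) = (-6 + u)*(-½ + J))
s(-8, 7)*t(14) = (3 - 6*7 - ½*(-8) + 7*(-8))*14 = (3 - 42 + 4 - 56)*14 = -91*14 = -1274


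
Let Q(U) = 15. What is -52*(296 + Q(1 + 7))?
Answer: -16172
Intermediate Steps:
-52*(296 + Q(1 + 7)) = -52*(296 + 15) = -52*311 = -16172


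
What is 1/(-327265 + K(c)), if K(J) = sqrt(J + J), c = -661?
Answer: -327265/107102381547 - I*sqrt(1322)/107102381547 ≈ -3.0556e-6 - 3.3948e-10*I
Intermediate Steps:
K(J) = sqrt(2)*sqrt(J) (K(J) = sqrt(2*J) = sqrt(2)*sqrt(J))
1/(-327265 + K(c)) = 1/(-327265 + sqrt(2)*sqrt(-661)) = 1/(-327265 + sqrt(2)*(I*sqrt(661))) = 1/(-327265 + I*sqrt(1322))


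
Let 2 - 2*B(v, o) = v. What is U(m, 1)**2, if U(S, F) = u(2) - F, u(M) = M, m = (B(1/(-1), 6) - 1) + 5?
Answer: 1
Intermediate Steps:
B(v, o) = 1 - v/2
m = 11/2 (m = ((1 - 1/2/(-1)) - 1) + 5 = ((1 - 1/2*(-1)) - 1) + 5 = ((1 + 1/2) - 1) + 5 = (3/2 - 1) + 5 = 1/2 + 5 = 11/2 ≈ 5.5000)
U(S, F) = 2 - F
U(m, 1)**2 = (2 - 1*1)**2 = (2 - 1)**2 = 1**2 = 1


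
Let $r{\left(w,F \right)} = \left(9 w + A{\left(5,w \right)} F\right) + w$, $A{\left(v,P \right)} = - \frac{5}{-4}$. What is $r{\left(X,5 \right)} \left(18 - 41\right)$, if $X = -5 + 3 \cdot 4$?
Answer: $- \frac{7015}{4} \approx -1753.8$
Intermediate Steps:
$A{\left(v,P \right)} = \frac{5}{4}$ ($A{\left(v,P \right)} = \left(-5\right) \left(- \frac{1}{4}\right) = \frac{5}{4}$)
$X = 7$ ($X = -5 + 12 = 7$)
$r{\left(w,F \right)} = 10 w + \frac{5 F}{4}$ ($r{\left(w,F \right)} = \left(9 w + \frac{5 F}{4}\right) + w = 10 w + \frac{5 F}{4}$)
$r{\left(X,5 \right)} \left(18 - 41\right) = \left(10 \cdot 7 + \frac{5}{4} \cdot 5\right) \left(18 - 41\right) = \left(70 + \frac{25}{4}\right) \left(-23\right) = \frac{305}{4} \left(-23\right) = - \frac{7015}{4}$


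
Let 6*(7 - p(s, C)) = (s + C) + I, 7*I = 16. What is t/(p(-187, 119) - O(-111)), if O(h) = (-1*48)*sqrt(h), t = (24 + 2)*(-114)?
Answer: -23465988/112925233 + 62741952*I*sqrt(111)/112925233 ≈ -0.2078 + 5.8537*I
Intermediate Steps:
I = 16/7 (I = (1/7)*16 = 16/7 ≈ 2.2857)
p(s, C) = 139/21 - C/6 - s/6 (p(s, C) = 7 - ((s + C) + 16/7)/6 = 7 - ((C + s) + 16/7)/6 = 7 - (16/7 + C + s)/6 = 7 + (-8/21 - C/6 - s/6) = 139/21 - C/6 - s/6)
t = -2964 (t = 26*(-114) = -2964)
O(h) = -48*sqrt(h)
t/(p(-187, 119) - O(-111)) = -2964/((139/21 - 1/6*119 - 1/6*(-187)) - (-48)*sqrt(-111)) = -2964/((139/21 - 119/6 + 187/6) - (-48)*I*sqrt(111)) = -2964/(377/21 - (-48)*I*sqrt(111)) = -2964/(377/21 + 48*I*sqrt(111))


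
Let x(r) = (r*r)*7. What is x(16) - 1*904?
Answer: 888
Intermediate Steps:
x(r) = 7*r² (x(r) = r²*7 = 7*r²)
x(16) - 1*904 = 7*16² - 1*904 = 7*256 - 904 = 1792 - 904 = 888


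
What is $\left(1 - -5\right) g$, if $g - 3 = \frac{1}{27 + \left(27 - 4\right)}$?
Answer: $\frac{453}{25} \approx 18.12$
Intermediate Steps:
$g = \frac{151}{50}$ ($g = 3 + \frac{1}{27 + \left(27 - 4\right)} = 3 + \frac{1}{27 + 23} = 3 + \frac{1}{50} = \frac{151}{50} \approx 3.02$)
$\left(1 - -5\right) g = \left(1 - -5\right) \frac{151}{50} = \left(1 + 5\right) \frac{151}{50} = 6 \cdot \frac{151}{50} = \frac{453}{25}$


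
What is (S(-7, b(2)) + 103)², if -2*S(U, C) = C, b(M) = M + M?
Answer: 10201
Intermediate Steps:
b(M) = 2*M
S(U, C) = -C/2
(S(-7, b(2)) + 103)² = (-2 + 103)² = 101² = 10201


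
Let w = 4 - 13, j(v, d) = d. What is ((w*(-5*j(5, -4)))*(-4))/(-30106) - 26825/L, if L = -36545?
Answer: 78128105/110022377 ≈ 0.71011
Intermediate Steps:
w = -9
((w*(-5*j(5, -4)))*(-4))/(-30106) - 26825/L = (-(-45)*(-4)*(-4))/(-30106) - 26825/(-36545) = (-9*20*(-4))*(-1/30106) - 26825*(-1/36545) = -180*(-4)*(-1/30106) + 5365/7309 = 720*(-1/30106) + 5365/7309 = -360/15053 + 5365/7309 = 78128105/110022377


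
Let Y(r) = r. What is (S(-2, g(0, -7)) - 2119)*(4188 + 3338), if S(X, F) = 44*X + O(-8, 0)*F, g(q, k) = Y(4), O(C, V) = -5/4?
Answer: -16647512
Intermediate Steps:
O(C, V) = -5/4 (O(C, V) = -5*¼ = -5/4)
g(q, k) = 4
S(X, F) = 44*X - 5*F/4
(S(-2, g(0, -7)) - 2119)*(4188 + 3338) = ((44*(-2) - 5/4*4) - 2119)*(4188 + 3338) = ((-88 - 5) - 2119)*7526 = (-93 - 2119)*7526 = -2212*7526 = -16647512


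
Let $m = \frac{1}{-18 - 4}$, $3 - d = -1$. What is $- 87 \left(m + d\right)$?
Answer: $- \frac{7569}{22} \approx -344.05$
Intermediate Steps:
$d = 4$ ($d = 3 - -1 = 3 + 1 = 4$)
$m = - \frac{1}{22}$ ($m = \frac{1}{-22} = - \frac{1}{22} \approx -0.045455$)
$- 87 \left(m + d\right) = - 87 \left(- \frac{1}{22} + 4\right) = \left(-87\right) \frac{87}{22} = - \frac{7569}{22}$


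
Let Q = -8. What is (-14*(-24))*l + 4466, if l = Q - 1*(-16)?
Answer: 7154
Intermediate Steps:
l = 8 (l = -8 - 1*(-16) = -8 + 16 = 8)
(-14*(-24))*l + 4466 = -14*(-24)*8 + 4466 = 336*8 + 4466 = 2688 + 4466 = 7154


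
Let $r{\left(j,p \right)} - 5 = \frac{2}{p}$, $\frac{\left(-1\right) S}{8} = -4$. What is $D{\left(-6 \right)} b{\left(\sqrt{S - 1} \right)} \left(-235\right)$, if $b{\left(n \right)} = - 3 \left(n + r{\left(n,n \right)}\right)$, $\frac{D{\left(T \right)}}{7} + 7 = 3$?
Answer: $-98700 - \frac{651420 \sqrt{31}}{31} \approx -2.157 \cdot 10^{5}$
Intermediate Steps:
$S = 32$ ($S = \left(-8\right) \left(-4\right) = 32$)
$r{\left(j,p \right)} = 5 + \frac{2}{p}$
$D{\left(T \right)} = -28$ ($D{\left(T \right)} = -49 + 7 \cdot 3 = -49 + 21 = -28$)
$b{\left(n \right)} = -15 - \frac{6}{n} - 3 n$ ($b{\left(n \right)} = - 3 \left(n + \left(5 + \frac{2}{n}\right)\right) = - 3 \left(5 + n + \frac{2}{n}\right) = -15 - \frac{6}{n} - 3 n$)
$D{\left(-6 \right)} b{\left(\sqrt{S - 1} \right)} \left(-235\right) = - 28 \left(-15 - \frac{6}{\sqrt{32 - 1}} - 3 \sqrt{32 - 1}\right) \left(-235\right) = - 28 \left(-15 - \frac{6}{\sqrt{31}} - 3 \sqrt{31}\right) \left(-235\right) = - 28 \left(-15 - 6 \frac{\sqrt{31}}{31} - 3 \sqrt{31}\right) \left(-235\right) = - 28 \left(-15 - \frac{6 \sqrt{31}}{31} - 3 \sqrt{31}\right) \left(-235\right) = - 28 \left(-15 - \frac{99 \sqrt{31}}{31}\right) \left(-235\right) = \left(420 + \frac{2772 \sqrt{31}}{31}\right) \left(-235\right) = -98700 - \frac{651420 \sqrt{31}}{31}$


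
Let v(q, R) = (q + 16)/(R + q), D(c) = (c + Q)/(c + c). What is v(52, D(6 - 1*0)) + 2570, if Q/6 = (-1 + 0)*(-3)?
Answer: 69424/27 ≈ 2571.3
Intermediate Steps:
Q = 18 (Q = 6*((-1 + 0)*(-3)) = 6*(-1*(-3)) = 6*3 = 18)
D(c) = (18 + c)/(2*c) (D(c) = (c + 18)/(c + c) = (18 + c)/((2*c)) = (18 + c)*(1/(2*c)) = (18 + c)/(2*c))
v(q, R) = (16 + q)/(R + q)
v(52, D(6 - 1*0)) + 2570 = (16 + 52)/((18 + (6 - 1*0))/(2*(6 - 1*0)) + 52) + 2570 = 68/((18 + (6 + 0))/(2*(6 + 0)) + 52) + 2570 = 68/((½)*(18 + 6)/6 + 52) + 2570 = 68/((½)*(⅙)*24 + 52) + 2570 = 68/(2 + 52) + 2570 = 68/54 + 2570 = (1/54)*68 + 2570 = 34/27 + 2570 = 69424/27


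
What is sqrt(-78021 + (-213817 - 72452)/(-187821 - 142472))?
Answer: 2*I*sqrt(2127871686589503)/330293 ≈ 279.32*I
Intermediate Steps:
sqrt(-78021 + (-213817 - 72452)/(-187821 - 142472)) = sqrt(-78021 - 286269/(-330293)) = sqrt(-78021 - 286269*(-1/330293)) = sqrt(-78021 + 286269/330293) = sqrt(-25769503884/330293) = 2*I*sqrt(2127871686589503)/330293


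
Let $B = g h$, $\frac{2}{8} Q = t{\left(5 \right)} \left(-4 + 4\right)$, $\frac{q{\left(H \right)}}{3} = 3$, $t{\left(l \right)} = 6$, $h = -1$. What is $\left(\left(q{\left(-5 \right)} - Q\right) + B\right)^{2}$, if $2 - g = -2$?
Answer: $25$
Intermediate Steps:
$q{\left(H \right)} = 9$ ($q{\left(H \right)} = 3 \cdot 3 = 9$)
$g = 4$ ($g = 2 - -2 = 2 + 2 = 4$)
$Q = 0$ ($Q = 4 \cdot 6 \left(-4 + 4\right) = 4 \cdot 6 \cdot 0 = 4 \cdot 0 = 0$)
$B = -4$ ($B = 4 \left(-1\right) = -4$)
$\left(\left(q{\left(-5 \right)} - Q\right) + B\right)^{2} = \left(\left(9 - 0\right) - 4\right)^{2} = \left(\left(9 + 0\right) - 4\right)^{2} = \left(9 - 4\right)^{2} = 5^{2} = 25$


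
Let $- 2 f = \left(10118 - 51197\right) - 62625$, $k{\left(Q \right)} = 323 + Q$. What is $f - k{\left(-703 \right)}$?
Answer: $52232$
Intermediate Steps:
$f = 51852$ ($f = - \frac{\left(10118 - 51197\right) - 62625}{2} = - \frac{-41079 - 62625}{2} = \left(- \frac{1}{2}\right) \left(-103704\right) = 51852$)
$f - k{\left(-703 \right)} = 51852 - \left(323 - 703\right) = 51852 - -380 = 51852 + 380 = 52232$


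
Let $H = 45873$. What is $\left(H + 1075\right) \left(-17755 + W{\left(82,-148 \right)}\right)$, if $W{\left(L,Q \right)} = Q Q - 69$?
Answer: $191547840$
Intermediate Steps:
$W{\left(L,Q \right)} = -69 + Q^{2}$ ($W{\left(L,Q \right)} = Q^{2} - 69 = -69 + Q^{2}$)
$\left(H + 1075\right) \left(-17755 + W{\left(82,-148 \right)}\right) = \left(45873 + 1075\right) \left(-17755 - \left(69 - \left(-148\right)^{2}\right)\right) = 46948 \left(-17755 + \left(-69 + 21904\right)\right) = 46948 \left(-17755 + 21835\right) = 46948 \cdot 4080 = 191547840$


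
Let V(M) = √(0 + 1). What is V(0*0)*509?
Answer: 509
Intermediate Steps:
V(M) = 1 (V(M) = √1 = 1)
V(0*0)*509 = 1*509 = 509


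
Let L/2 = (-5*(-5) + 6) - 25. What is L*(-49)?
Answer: -588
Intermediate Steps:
L = 12 (L = 2*((-5*(-5) + 6) - 25) = 2*((25 + 6) - 25) = 2*(31 - 25) = 2*6 = 12)
L*(-49) = 12*(-49) = -588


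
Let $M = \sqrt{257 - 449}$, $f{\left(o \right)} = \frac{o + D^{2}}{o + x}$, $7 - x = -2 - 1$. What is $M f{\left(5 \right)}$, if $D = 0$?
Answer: $\frac{8 i \sqrt{3}}{3} \approx 4.6188 i$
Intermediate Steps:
$x = 10$ ($x = 7 - \left(-2 - 1\right) = 7 - -3 = 7 + 3 = 10$)
$f{\left(o \right)} = \frac{o}{10 + o}$ ($f{\left(o \right)} = \frac{o + 0^{2}}{o + 10} = \frac{o + 0}{10 + o} = \frac{o}{10 + o}$)
$M = 8 i \sqrt{3}$ ($M = \sqrt{-192} = 8 i \sqrt{3} \approx 13.856 i$)
$M f{\left(5 \right)} = 8 i \sqrt{3} \frac{5}{10 + 5} = 8 i \sqrt{3} \cdot \frac{5}{15} = 8 i \sqrt{3} \cdot 5 \cdot \frac{1}{15} = 8 i \sqrt{3} \cdot \frac{1}{3} = \frac{8 i \sqrt{3}}{3}$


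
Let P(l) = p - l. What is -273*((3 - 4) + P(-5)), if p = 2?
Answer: -1638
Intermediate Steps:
P(l) = 2 - l
-273*((3 - 4) + P(-5)) = -273*((3 - 4) + (2 - 1*(-5))) = -273*(-1 + (2 + 5)) = -273*(-1 + 7) = -273*6 = -1638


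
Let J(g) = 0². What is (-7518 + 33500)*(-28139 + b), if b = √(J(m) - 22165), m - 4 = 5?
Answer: -731107498 + 25982*I*√22165 ≈ -7.3111e+8 + 3.8682e+6*I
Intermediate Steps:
m = 9 (m = 4 + 5 = 9)
J(g) = 0
b = I*√22165 (b = √(0 - 22165) = √(-22165) = I*√22165 ≈ 148.88*I)
(-7518 + 33500)*(-28139 + b) = (-7518 + 33500)*(-28139 + I*√22165) = 25982*(-28139 + I*√22165) = -731107498 + 25982*I*√22165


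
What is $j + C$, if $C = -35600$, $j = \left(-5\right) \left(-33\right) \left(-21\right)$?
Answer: $-39065$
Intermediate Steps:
$j = -3465$ ($j = 165 \left(-21\right) = -3465$)
$j + C = -3465 - 35600 = -39065$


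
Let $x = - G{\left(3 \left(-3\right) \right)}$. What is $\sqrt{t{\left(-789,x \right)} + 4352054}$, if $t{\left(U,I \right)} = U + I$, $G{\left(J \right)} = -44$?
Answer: $\sqrt{4351309} \approx 2086.0$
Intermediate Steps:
$x = 44$ ($x = \left(-1\right) \left(-44\right) = 44$)
$t{\left(U,I \right)} = I + U$
$\sqrt{t{\left(-789,x \right)} + 4352054} = \sqrt{\left(44 - 789\right) + 4352054} = \sqrt{-745 + 4352054} = \sqrt{4351309}$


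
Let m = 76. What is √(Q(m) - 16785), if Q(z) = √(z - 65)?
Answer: √(-16785 + √11) ≈ 129.54*I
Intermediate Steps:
Q(z) = √(-65 + z)
√(Q(m) - 16785) = √(√(-65 + 76) - 16785) = √(√11 - 16785) = √(-16785 + √11)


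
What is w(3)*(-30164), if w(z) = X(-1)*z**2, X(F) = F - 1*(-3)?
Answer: -542952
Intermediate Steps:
X(F) = 3 + F (X(F) = F + 3 = 3 + F)
w(z) = 2*z**2 (w(z) = (3 - 1)*z**2 = 2*z**2)
w(3)*(-30164) = (2*3**2)*(-30164) = (2*9)*(-30164) = 18*(-30164) = -542952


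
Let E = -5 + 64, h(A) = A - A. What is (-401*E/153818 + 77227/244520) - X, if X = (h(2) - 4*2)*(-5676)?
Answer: -853930205479437/18805788680 ≈ -45408.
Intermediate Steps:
h(A) = 0
E = 59
X = 45408 (X = (0 - 4*2)*(-5676) = (0 - 8)*(-5676) = -8*(-5676) = 45408)
(-401*E/153818 + 77227/244520) - X = (-401*59/153818 + 77227/244520) - 1*45408 = (-23659*1/153818 + 77227*(1/244520)) - 45408 = (-23659/153818 + 77227/244520) - 45408 = 3046902003/18805788680 - 45408 = -853930205479437/18805788680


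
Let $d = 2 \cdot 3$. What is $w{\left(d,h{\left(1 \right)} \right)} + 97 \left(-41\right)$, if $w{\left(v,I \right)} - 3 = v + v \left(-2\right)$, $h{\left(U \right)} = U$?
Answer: $-3980$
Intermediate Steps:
$d = 6$
$w{\left(v,I \right)} = 3 - v$ ($w{\left(v,I \right)} = 3 + \left(v + v \left(-2\right)\right) = 3 + \left(v - 2 v\right) = 3 - v$)
$w{\left(d,h{\left(1 \right)} \right)} + 97 \left(-41\right) = \left(3 - 6\right) + 97 \left(-41\right) = \left(3 - 6\right) - 3977 = -3 - 3977 = -3980$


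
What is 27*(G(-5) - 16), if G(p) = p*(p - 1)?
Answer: 378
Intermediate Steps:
G(p) = p*(-1 + p)
27*(G(-5) - 16) = 27*(-5*(-1 - 5) - 16) = 27*(-5*(-6) - 16) = 27*(30 - 16) = 27*14 = 378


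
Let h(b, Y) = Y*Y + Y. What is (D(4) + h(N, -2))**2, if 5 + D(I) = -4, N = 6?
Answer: 49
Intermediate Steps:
h(b, Y) = Y + Y**2 (h(b, Y) = Y**2 + Y = Y + Y**2)
D(I) = -9 (D(I) = -5 - 4 = -9)
(D(4) + h(N, -2))**2 = (-9 - 2*(1 - 2))**2 = (-9 - 2*(-1))**2 = (-9 + 2)**2 = (-7)**2 = 49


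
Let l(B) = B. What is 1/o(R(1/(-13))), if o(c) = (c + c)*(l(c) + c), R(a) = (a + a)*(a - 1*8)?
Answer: 28561/176400 ≈ 0.16191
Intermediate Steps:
R(a) = 2*a*(-8 + a) (R(a) = (2*a)*(a - 8) = (2*a)*(-8 + a) = 2*a*(-8 + a))
o(c) = 4*c**2 (o(c) = (c + c)*(c + c) = (2*c)*(2*c) = 4*c**2)
1/o(R(1/(-13))) = 1/(4*(2*(-8 + 1/(-13))/(-13))**2) = 1/(4*(2*(-1/13)*(-8 - 1/13))**2) = 1/(4*(2*(-1/13)*(-105/13))**2) = 1/(4*(210/169)**2) = 1/(4*(44100/28561)) = 1/(176400/28561) = 28561/176400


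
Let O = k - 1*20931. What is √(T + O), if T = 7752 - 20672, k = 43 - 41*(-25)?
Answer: I*√32783 ≈ 181.06*I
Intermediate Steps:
k = 1068 (k = 43 + 1025 = 1068)
O = -19863 (O = 1068 - 1*20931 = 1068 - 20931 = -19863)
T = -12920
√(T + O) = √(-12920 - 19863) = √(-32783) = I*√32783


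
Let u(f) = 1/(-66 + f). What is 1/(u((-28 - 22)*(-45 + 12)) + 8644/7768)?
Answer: 1538064/1712483 ≈ 0.89815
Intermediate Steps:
1/(u((-28 - 22)*(-45 + 12)) + 8644/7768) = 1/(1/(-66 + (-28 - 22)*(-45 + 12)) + 8644/7768) = 1/(1/(-66 - 50*(-33)) + 8644*(1/7768)) = 1/(1/(-66 + 1650) + 2161/1942) = 1/(1/1584 + 2161/1942) = 1/(1712483/1538064) = 1538064/1712483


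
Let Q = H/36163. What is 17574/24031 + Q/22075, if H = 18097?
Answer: 14029727895157/19183904644975 ≈ 0.73133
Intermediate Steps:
Q = 18097/36163 ≈ 0.50043
17574/24031 + Q/22075 = 17574/24031 + (18097/36163)/22075 = 17574*(1/24031) + (18097/36163)*(1/22075) = 17574/24031 + 18097/798298225 = 14029727895157/19183904644975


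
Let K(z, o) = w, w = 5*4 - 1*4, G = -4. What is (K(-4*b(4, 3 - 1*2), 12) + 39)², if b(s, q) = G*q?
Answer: 3025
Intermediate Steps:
b(s, q) = -4*q
w = 16 (w = 20 - 4 = 16)
K(z, o) = 16
(K(-4*b(4, 3 - 1*2), 12) + 39)² = (16 + 39)² = 55² = 3025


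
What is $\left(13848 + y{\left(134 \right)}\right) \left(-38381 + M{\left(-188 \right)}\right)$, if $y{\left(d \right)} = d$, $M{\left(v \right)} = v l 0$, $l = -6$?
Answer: $-536643142$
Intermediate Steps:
$M{\left(v \right)} = 0$ ($M{\left(v \right)} = v \left(-6\right) 0 = - 6 v 0 = 0$)
$\left(13848 + y{\left(134 \right)}\right) \left(-38381 + M{\left(-188 \right)}\right) = \left(13848 + 134\right) \left(-38381 + 0\right) = 13982 \left(-38381\right) = -536643142$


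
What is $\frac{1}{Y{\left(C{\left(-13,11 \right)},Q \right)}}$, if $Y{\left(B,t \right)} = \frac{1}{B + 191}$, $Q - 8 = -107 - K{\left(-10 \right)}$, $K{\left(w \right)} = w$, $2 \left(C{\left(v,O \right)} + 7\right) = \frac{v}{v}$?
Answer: $\frac{369}{2} \approx 184.5$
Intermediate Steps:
$C{\left(v,O \right)} = - \frac{13}{2}$ ($C{\left(v,O \right)} = -7 + \frac{v \frac{1}{v}}{2} = -7 + \frac{1}{2} \cdot 1 = -7 + \frac{1}{2} = - \frac{13}{2}$)
$Q = -89$ ($Q = 8 - 97 = -89$)
$Y{\left(B,t \right)} = \frac{1}{191 + B}$
$\frac{1}{Y{\left(C{\left(-13,11 \right)},Q \right)}} = \frac{1}{\frac{1}{191 - \frac{13}{2}}} = \frac{1}{\frac{1}{\frac{369}{2}}} = \frac{1}{\frac{2}{369}} = \frac{369}{2}$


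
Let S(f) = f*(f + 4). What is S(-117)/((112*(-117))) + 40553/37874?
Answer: 131087/2120944 ≈ 0.061806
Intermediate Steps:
S(f) = f*(4 + f)
S(-117)/((112*(-117))) + 40553/37874 = (-117*(4 - 117))/((112*(-117))) + 40553/37874 = -117*(-113)/(-13104) + 40553*(1/37874) = 13221*(-1/13104) + 40553/37874 = -113/112 + 40553/37874 = 131087/2120944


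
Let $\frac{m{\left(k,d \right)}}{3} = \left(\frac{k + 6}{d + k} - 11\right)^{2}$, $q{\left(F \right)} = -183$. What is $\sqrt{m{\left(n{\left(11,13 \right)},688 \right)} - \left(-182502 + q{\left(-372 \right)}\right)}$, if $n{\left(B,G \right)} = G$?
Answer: $\frac{\sqrt{89949092277}}{701} \approx 427.84$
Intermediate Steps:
$m{\left(k,d \right)} = 3 \left(-11 + \frac{6 + k}{d + k}\right)^{2}$ ($m{\left(k,d \right)} = 3 \left(\frac{k + 6}{d + k} - 11\right)^{2} = 3 \left(\frac{6 + k}{d + k} - 11\right)^{2} = 3 \left(-11 + \frac{6 + k}{d + k}\right)^{2}$)
$\sqrt{m{\left(n{\left(11,13 \right)},688 \right)} - \left(-182502 + q{\left(-372 \right)}\right)} = \sqrt{\frac{3 \left(-6 + 10 \cdot 13 + 11 \cdot 688\right)^{2}}{\left(688 + 13\right)^{2}} + \left(182502 - -183\right)} = \sqrt{\frac{3 \left(-6 + 130 + 7568\right)^{2}}{491401} + \left(182502 + 183\right)} = \sqrt{3 \cdot \frac{1}{491401} \cdot 7692^{2} + 182685} = \sqrt{3 \cdot \frac{1}{491401} \cdot 59166864 + 182685} = \sqrt{\frac{177500592}{491401} + 182685} = \sqrt{\frac{89949092277}{491401}} = \frac{\sqrt{89949092277}}{701}$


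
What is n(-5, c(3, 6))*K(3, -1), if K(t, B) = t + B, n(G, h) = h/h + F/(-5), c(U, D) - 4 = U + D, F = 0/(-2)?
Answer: 2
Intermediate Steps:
F = 0 (F = 0*(-1/2) = 0)
c(U, D) = 4 + D + U (c(U, D) = 4 + (U + D) = 4 + (D + U) = 4 + D + U)
n(G, h) = 1 (n(G, h) = h/h + 0/(-5) = 1 + 0*(-1/5) = 1 + 0 = 1)
K(t, B) = B + t
n(-5, c(3, 6))*K(3, -1) = 1*(-1 + 3) = 1*2 = 2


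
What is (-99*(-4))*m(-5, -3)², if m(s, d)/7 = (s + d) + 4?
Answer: 310464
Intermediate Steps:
m(s, d) = 28 + 7*d + 7*s (m(s, d) = 7*((s + d) + 4) = 7*((d + s) + 4) = 7*(4 + d + s) = 28 + 7*d + 7*s)
(-99*(-4))*m(-5, -3)² = (-99*(-4))*(28 + 7*(-3) + 7*(-5))² = 396*(28 - 21 - 35)² = 396*(-28)² = 396*784 = 310464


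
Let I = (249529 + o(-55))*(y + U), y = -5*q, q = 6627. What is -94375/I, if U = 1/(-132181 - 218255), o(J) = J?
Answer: 5512066250/482802743783519 ≈ 1.1417e-5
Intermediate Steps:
U = -1/350436 (U = 1/(-350436) = -1/350436 ≈ -2.8536e-6)
y = -33135 (y = -5*6627 = -33135)
I = -482802743783519/58406 (I = (249529 - 55)*(-33135 - 1/350436) = 249474*(-11611696861/350436) = -482802743783519/58406 ≈ -8.2663e+9)
-94375/I = -94375/(-482802743783519/58406) = -94375*(-58406/482802743783519) = 5512066250/482802743783519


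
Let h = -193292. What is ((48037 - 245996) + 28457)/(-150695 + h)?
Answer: 169502/343987 ≈ 0.49276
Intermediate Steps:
((48037 - 245996) + 28457)/(-150695 + h) = ((48037 - 245996) + 28457)/(-150695 - 193292) = (-197959 + 28457)/(-343987) = -169502*(-1/343987) = 169502/343987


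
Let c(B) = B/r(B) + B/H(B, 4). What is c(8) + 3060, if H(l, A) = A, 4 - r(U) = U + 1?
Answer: 15302/5 ≈ 3060.4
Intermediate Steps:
r(U) = 3 - U (r(U) = 4 - (U + 1) = 4 - (1 + U) = 4 + (-1 - U) = 3 - U)
c(B) = B/4 + B/(3 - B) (c(B) = B/(3 - B) + B/4 = B/4 + B/(3 - B))
c(8) + 3060 = (¼)*8*(-7 + 8)/(-3 + 8) + 3060 = (¼)*8*1/5 + 3060 = (¼)*8*(⅕)*1 + 3060 = ⅖ + 3060 = 15302/5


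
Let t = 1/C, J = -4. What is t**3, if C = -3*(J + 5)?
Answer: -1/27 ≈ -0.037037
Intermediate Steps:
C = -3 (C = -3*(-4 + 5) = -3*1 = -3)
t = -1/3 (t = 1/(-3) = -1/3 ≈ -0.33333)
t**3 = (-1/3)**3 = -1/27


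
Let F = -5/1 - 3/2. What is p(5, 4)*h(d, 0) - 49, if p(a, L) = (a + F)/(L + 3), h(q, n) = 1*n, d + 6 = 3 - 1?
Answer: -49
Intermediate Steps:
d = -4 (d = -6 + (3 - 1) = -6 + 2 = -4)
h(q, n) = n
F = -13/2 (F = -5*1 - 3*1/2 = -5 - 3/2 = -13/2 ≈ -6.5000)
p(a, L) = (-13/2 + a)/(3 + L) (p(a, L) = (a - 13/2)/(L + 3) = (-13/2 + a)/(3 + L))
p(5, 4)*h(d, 0) - 49 = ((-13/2 + 5)/(3 + 4))*0 - 49 = (-3/2/7)*0 - 49 = ((1/7)*(-3/2))*0 - 49 = -3/14*0 - 49 = 0 - 49 = -49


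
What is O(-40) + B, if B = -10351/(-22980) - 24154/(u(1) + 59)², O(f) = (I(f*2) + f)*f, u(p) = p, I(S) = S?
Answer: 3304805039/689400 ≈ 4793.7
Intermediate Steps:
O(f) = 3*f² (O(f) = (f*2 + f)*f = (2*f + f)*f = (3*f)*f = 3*f²)
B = -4314961/689400 (B = -10351/(-22980) - 24154/(1 + 59)² = -10351*(-1/22980) - 24154/(60²) = 10351/22980 - 24154/3600 = 10351/22980 - 24154*1/3600 = 10351/22980 - 12077/1800 = -4314961/689400 ≈ -6.2590)
O(-40) + B = 3*(-40)² - 4314961/689400 = 3*1600 - 4314961/689400 = 4800 - 4314961/689400 = 3304805039/689400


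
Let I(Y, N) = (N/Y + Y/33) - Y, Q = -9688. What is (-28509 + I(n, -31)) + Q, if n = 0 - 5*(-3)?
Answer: -6305246/165 ≈ -38214.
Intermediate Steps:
n = 15 (n = 0 + 15 = 15)
I(Y, N) = -32*Y/33 + N/Y (I(Y, N) = (N/Y + Y*(1/33)) - Y = (N/Y + Y/33) - Y = (Y/33 + N/Y) - Y = -32*Y/33 + N/Y)
(-28509 + I(n, -31)) + Q = (-28509 + (-32/33*15 - 31/15)) - 9688 = (-28509 + (-160/11 - 31*1/15)) - 9688 = (-28509 + (-160/11 - 31/15)) - 9688 = (-28509 - 2741/165) - 9688 = -4706726/165 - 9688 = -6305246/165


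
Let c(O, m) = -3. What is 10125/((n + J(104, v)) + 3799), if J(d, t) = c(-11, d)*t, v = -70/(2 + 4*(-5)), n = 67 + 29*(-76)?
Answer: 30375/4951 ≈ 6.1351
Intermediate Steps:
n = -2137 (n = 67 - 2204 = -2137)
v = 35/9 (v = -70/(2 - 20) = -70/(-18) = -70*(-1/18) = 35/9 ≈ 3.8889)
J(d, t) = -3*t
10125/((n + J(104, v)) + 3799) = 10125/((-2137 - 3*35/9) + 3799) = 10125/((-2137 - 35/3) + 3799) = 10125/(-6446/3 + 3799) = 10125/(4951/3) = 10125*(3/4951) = 30375/4951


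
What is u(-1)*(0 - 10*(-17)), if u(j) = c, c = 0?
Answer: 0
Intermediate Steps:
u(j) = 0
u(-1)*(0 - 10*(-17)) = 0*(0 - 10*(-17)) = 0*(0 + 170) = 0*170 = 0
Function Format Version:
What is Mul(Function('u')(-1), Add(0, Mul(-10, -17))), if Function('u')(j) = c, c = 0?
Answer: 0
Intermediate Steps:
Function('u')(j) = 0
Mul(Function('u')(-1), Add(0, Mul(-10, -17))) = Mul(0, Add(0, Mul(-10, -17))) = Mul(0, Add(0, 170)) = Mul(0, 170) = 0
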